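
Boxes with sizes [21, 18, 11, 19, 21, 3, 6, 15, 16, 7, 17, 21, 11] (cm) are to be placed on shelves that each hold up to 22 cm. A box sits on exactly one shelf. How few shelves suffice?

Total = 21 + 21 + 21 + 19 + 18 + 17 + 16 + 15 + 11 + 11 + 7 + 6 + 3 = 186 cm.
Lower bound: ⌈186/22⌉ = 9 shelves.
A packing using 9 shelves:
  shelf 1: 21 = 21
  shelf 2: 21 = 21
  shelf 3: 21 = 21
  shelf 4: 19 + 3 = 22
  shelf 5: 18 = 18
  shelf 6: 17 = 17
  shelf 7: 16 + 6 = 22
  shelf 8: 15 + 7 = 22
  shelf 9: 11 + 11 = 22
This matches the lower bound, so 9 is optimal.

9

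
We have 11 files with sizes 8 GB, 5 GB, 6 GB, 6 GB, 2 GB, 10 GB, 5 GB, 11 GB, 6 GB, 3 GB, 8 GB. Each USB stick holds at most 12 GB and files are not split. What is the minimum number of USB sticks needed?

7

Total = 11 + 10 + 8 + 8 + 6 + 6 + 6 + 5 + 5 + 3 + 2 = 70 GB.
Lower bound: ⌈70/12⌉ = 6 USB sticks.
A packing using 7 USB sticks:
  USB stick 1: 11 = 11
  USB stick 2: 10 + 2 = 12
  USB stick 3: 8 + 3 = 11
  USB stick 4: 8 = 8
  USB stick 5: 6 + 6 = 12
  USB stick 6: 6 + 5 = 11
  USB stick 7: 5 = 5
No arrangement into 6 USB sticks stays within capacity, so 7 is optimal.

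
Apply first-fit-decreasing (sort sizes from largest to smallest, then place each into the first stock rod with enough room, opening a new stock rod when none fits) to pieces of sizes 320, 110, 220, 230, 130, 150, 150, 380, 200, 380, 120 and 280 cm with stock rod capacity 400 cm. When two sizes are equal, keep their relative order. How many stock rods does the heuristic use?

Sorted descending: 380, 380, 320, 280, 230, 220, 200, 150, 150, 130, 120, 110.
  380 → stock rod 1 (new)  [load 380/400]
  380 → stock rod 2 (new)  [load 380/400]
  320 → stock rod 3 (new)  [load 320/400]
  280 → stock rod 4 (new)  [load 280/400]
  230 → stock rod 5 (new)  [load 230/400]
  220 → stock rod 6 (new)  [load 220/400]
  200 → stock rod 7 (new)  [load 200/400]
  150 → stock rod 5  [load 380/400]
  150 → stock rod 6  [load 370/400]
  130 → stock rod 7  [load 330/400]
  120 → stock rod 4  [load 400/400]
  110 → stock rod 8 (new)  [load 110/400]
8 stock rods opened.

8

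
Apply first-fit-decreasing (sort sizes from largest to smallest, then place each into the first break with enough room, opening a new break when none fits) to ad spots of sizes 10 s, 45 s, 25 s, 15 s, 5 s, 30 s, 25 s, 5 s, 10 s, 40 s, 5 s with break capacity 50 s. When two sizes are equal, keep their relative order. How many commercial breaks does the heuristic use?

5

Sorted descending: 45, 40, 30, 25, 25, 15, 10, 10, 5, 5, 5.
  45 → break 1 (new)  [load 45/50]
  40 → break 2 (new)  [load 40/50]
  30 → break 3 (new)  [load 30/50]
  25 → break 4 (new)  [load 25/50]
  25 → break 4  [load 50/50]
  15 → break 3  [load 45/50]
  10 → break 2  [load 50/50]
  10 → break 5 (new)  [load 10/50]
  5 → break 1  [load 50/50]
  5 → break 3  [load 50/50]
  5 → break 5  [load 15/50]
5 commercial breaks opened.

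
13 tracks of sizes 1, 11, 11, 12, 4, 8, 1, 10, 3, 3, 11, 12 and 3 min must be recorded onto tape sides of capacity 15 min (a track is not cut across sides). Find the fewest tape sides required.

Total = 12 + 12 + 11 + 11 + 11 + 10 + 8 + 4 + 3 + 3 + 3 + 1 + 1 = 90 min.
Lower bound: ⌈90/15⌉ = 6 tape sides.
Also, 7 tracks each exceed 15/2 min, and no two of those can share a side, so at least 7 tape sides are needed.
A packing using 7 tape sides:
  side 1: 12 + 3 = 15
  side 2: 12 + 3 = 15
  side 3: 11 + 4 = 15
  side 4: 11 + 3 + 1 = 15
  side 5: 11 + 1 = 12
  side 6: 10 = 10
  side 7: 8 = 8
This matches the lower bound, so 7 is optimal.

7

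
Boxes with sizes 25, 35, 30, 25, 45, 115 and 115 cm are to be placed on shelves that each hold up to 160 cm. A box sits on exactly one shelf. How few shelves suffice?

Total = 115 + 115 + 45 + 35 + 30 + 25 + 25 = 390 cm.
Lower bound: ⌈390/160⌉ = 3 shelves.
A packing using 3 shelves:
  shelf 1: 115 + 45 = 160
  shelf 2: 115 + 35 = 150
  shelf 3: 30 + 25 + 25 = 80
This matches the lower bound, so 3 is optimal.

3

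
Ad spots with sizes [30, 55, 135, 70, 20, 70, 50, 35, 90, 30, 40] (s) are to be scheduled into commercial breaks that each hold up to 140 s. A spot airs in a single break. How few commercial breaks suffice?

Total = 135 + 90 + 70 + 70 + 55 + 50 + 40 + 35 + 30 + 30 + 20 = 625 s.
Lower bound: ⌈625/140⌉ = 5 commercial breaks.
A packing using 5 commercial breaks:
  break 1: 135 = 135
  break 2: 90 + 50 = 140
  break 3: 70 + 70 = 140
  break 4: 55 + 40 + 35 = 130
  break 5: 30 + 30 + 20 = 80
This matches the lower bound, so 5 is optimal.

5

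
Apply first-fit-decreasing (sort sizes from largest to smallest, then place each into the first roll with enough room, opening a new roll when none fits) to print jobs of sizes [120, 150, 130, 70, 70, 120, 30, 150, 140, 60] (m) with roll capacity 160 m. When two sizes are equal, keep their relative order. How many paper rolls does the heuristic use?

Sorted descending: 150, 150, 140, 130, 120, 120, 70, 70, 60, 30.
  150 → roll 1 (new)  [load 150/160]
  150 → roll 2 (new)  [load 150/160]
  140 → roll 3 (new)  [load 140/160]
  130 → roll 4 (new)  [load 130/160]
  120 → roll 5 (new)  [load 120/160]
  120 → roll 6 (new)  [load 120/160]
  70 → roll 7 (new)  [load 70/160]
  70 → roll 7  [load 140/160]
  60 → roll 8 (new)  [load 60/160]
  30 → roll 4  [load 160/160]
8 paper rolls opened.

8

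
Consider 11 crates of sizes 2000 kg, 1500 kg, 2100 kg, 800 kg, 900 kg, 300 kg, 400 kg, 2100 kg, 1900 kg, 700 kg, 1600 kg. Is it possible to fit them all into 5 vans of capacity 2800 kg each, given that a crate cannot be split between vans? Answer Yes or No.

Total = 14300 kg; ⌈14300/2800⌉ = 6.
At least 6 vans are required, but only 5 are allowed.

No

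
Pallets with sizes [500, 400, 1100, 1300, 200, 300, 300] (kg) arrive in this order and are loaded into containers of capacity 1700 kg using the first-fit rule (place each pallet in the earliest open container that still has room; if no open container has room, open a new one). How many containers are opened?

3

  500 → container 1 (new)  [load 500/1700]
  400 → container 1  [load 900/1700]
  1100 → container 2 (new)  [load 1100/1700]
  1300 → container 3 (new)  [load 1300/1700]
  200 → container 1  [load 1100/1700]
  300 → container 1  [load 1400/1700]
  300 → container 1  [load 1700/1700]
3 containers opened.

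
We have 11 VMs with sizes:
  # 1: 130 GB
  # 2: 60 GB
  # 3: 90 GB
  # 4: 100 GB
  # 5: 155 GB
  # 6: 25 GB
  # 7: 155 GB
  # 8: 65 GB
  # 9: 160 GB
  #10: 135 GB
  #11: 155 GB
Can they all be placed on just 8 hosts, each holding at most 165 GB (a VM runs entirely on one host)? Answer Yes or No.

Yes

A valid assignment using 8 hosts:
  host 1: 160 = 160
  host 2: 155 = 155
  host 3: 155 = 155
  host 4: 155 = 155
  host 5: 135 + 25 = 160
  host 6: 130 = 130
  host 7: 100 + 65 = 165
  host 8: 90 + 60 = 150
Every load is within 165 GB, so 8 hosts suffice.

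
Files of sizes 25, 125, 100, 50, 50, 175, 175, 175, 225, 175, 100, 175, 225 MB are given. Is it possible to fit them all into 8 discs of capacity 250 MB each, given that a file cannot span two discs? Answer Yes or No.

No

Total = 1775 MB; ⌈1775/250⌉ = 8.
The bound of 8 does not rule out 8, but exhaustive search shows no assignment into 8 discs of capacity 250 MB exists — the minimum is 9.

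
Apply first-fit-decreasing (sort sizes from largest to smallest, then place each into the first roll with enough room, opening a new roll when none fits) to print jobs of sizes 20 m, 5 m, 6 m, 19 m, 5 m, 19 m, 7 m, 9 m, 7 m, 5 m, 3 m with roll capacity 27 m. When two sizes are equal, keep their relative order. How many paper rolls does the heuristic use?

Sorted descending: 20, 19, 19, 9, 7, 7, 6, 5, 5, 5, 3.
  20 → roll 1 (new)  [load 20/27]
  19 → roll 2 (new)  [load 19/27]
  19 → roll 3 (new)  [load 19/27]
  9 → roll 4 (new)  [load 9/27]
  7 → roll 1  [load 27/27]
  7 → roll 2  [load 26/27]
  6 → roll 3  [load 25/27]
  5 → roll 4  [load 14/27]
  5 → roll 4  [load 19/27]
  5 → roll 4  [load 24/27]
  3 → roll 4  [load 27/27]
4 paper rolls opened.

4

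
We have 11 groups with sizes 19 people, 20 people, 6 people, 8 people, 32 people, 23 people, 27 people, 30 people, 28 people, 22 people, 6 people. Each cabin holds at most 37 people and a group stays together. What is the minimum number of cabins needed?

8

Total = 32 + 30 + 28 + 27 + 23 + 22 + 20 + 19 + 8 + 6 + 6 = 221 people.
Lower bound: ⌈221/37⌉ = 6 cabins.
Also, 8 groups each exceed 37/2 people, and no two of those can share a cabin, so at least 8 cabins are needed.
A packing using 8 cabins:
  cabin 1: 32 = 32
  cabin 2: 30 + 6 = 36
  cabin 3: 28 + 8 = 36
  cabin 4: 27 + 6 = 33
  cabin 5: 23 = 23
  cabin 6: 22 = 22
  cabin 7: 20 = 20
  cabin 8: 19 = 19
This matches the lower bound, so 8 is optimal.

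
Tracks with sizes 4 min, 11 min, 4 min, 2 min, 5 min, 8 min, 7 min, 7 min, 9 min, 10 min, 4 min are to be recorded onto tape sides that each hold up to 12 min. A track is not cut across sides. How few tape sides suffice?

7

Total = 11 + 10 + 9 + 8 + 7 + 7 + 5 + 4 + 4 + 4 + 2 = 71 min.
Lower bound: ⌈71/12⌉ = 6 tape sides.
A packing using 7 tape sides:
  side 1: 11 = 11
  side 2: 10 + 2 = 12
  side 3: 9 = 9
  side 4: 8 + 4 = 12
  side 5: 7 + 5 = 12
  side 6: 7 + 4 = 11
  side 7: 4 = 4
No arrangement into 6 tape sides stays within capacity, so 7 is optimal.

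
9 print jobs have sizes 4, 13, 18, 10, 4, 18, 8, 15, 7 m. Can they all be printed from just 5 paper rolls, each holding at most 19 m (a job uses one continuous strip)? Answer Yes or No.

Total = 97 m; ⌈97/19⌉ = 6.
At least 6 paper rolls are required, but only 5 are allowed.

No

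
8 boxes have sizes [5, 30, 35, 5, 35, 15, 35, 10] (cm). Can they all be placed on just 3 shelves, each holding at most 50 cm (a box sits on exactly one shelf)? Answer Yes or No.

Total = 170 cm; ⌈170/50⌉ = 4.
At least 4 shelves are required, but only 3 are allowed.

No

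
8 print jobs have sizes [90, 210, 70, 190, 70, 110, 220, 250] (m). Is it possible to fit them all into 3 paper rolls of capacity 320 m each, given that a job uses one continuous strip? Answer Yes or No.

No

Total = 1210 m; ⌈1210/320⌉ = 4.
At least 4 paper rolls are required, but only 3 are allowed.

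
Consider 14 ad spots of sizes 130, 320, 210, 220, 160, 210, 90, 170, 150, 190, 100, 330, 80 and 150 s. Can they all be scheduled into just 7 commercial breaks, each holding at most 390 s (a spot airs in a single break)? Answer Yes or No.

A valid assignment using 7 commercial breaks:
  break 1: 330 = 330
  break 2: 320 = 320
  break 3: 220 + 170 = 390
  break 4: 210 + 160 = 370
  break 5: 210 + 150 = 360
  break 6: 190 + 100 + 90 = 380
  break 7: 150 + 130 + 80 = 360
Every load is within 390 s, so 7 commercial breaks suffice.

Yes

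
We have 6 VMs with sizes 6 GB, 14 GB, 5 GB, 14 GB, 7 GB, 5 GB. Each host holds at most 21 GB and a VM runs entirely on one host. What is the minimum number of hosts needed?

3

Total = 14 + 14 + 7 + 6 + 5 + 5 = 51 GB.
Lower bound: ⌈51/21⌉ = 3 hosts.
A packing using 3 hosts:
  host 1: 14 + 7 = 21
  host 2: 14 + 6 = 20
  host 3: 5 + 5 = 10
This matches the lower bound, so 3 is optimal.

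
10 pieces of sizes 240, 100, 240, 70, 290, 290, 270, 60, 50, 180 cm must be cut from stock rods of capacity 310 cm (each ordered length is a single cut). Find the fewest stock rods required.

7

Total = 290 + 290 + 270 + 240 + 240 + 180 + 100 + 70 + 60 + 50 = 1790 cm.
Lower bound: ⌈1790/310⌉ = 6 stock rods.
A packing using 7 stock rods:
  stock rod 1: 290 = 290
  stock rod 2: 290 = 290
  stock rod 3: 270 = 270
  stock rod 4: 240 + 70 = 310
  stock rod 5: 240 + 60 = 300
  stock rod 6: 180 + 100 = 280
  stock rod 7: 50 = 50
No arrangement into 6 stock rods stays within capacity, so 7 is optimal.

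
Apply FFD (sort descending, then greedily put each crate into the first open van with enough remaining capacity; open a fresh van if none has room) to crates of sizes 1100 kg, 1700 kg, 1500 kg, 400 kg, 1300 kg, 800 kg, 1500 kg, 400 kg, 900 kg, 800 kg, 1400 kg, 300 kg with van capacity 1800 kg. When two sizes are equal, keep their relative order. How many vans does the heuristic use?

Sorted descending: 1700, 1500, 1500, 1400, 1300, 1100, 900, 800, 800, 400, 400, 300.
  1700 → van 1 (new)  [load 1700/1800]
  1500 → van 2 (new)  [load 1500/1800]
  1500 → van 3 (new)  [load 1500/1800]
  1400 → van 4 (new)  [load 1400/1800]
  1300 → van 5 (new)  [load 1300/1800]
  1100 → van 6 (new)  [load 1100/1800]
  900 → van 7 (new)  [load 900/1800]
  800 → van 7  [load 1700/1800]
  800 → van 8 (new)  [load 800/1800]
  400 → van 4  [load 1800/1800]
  400 → van 5  [load 1700/1800]
  300 → van 2  [load 1800/1800]
8 vans opened.

8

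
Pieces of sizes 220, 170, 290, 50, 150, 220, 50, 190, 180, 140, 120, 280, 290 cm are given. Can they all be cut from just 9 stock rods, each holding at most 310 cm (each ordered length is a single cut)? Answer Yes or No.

A valid assignment using 9 stock rods:
  stock rod 1: 290 = 290
  stock rod 2: 290 = 290
  stock rod 3: 280 = 280
  stock rod 4: 220 + 50 = 270
  stock rod 5: 220 + 50 = 270
  stock rod 6: 190 + 120 = 310
  stock rod 7: 180 = 180
  stock rod 8: 170 + 140 = 310
  stock rod 9: 150 = 150
Every load is within 310 cm, so 9 stock rods suffice.

Yes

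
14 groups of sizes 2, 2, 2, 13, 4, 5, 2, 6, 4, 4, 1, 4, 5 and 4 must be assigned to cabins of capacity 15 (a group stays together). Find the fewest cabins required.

Total = 13 + 6 + 5 + 5 + 4 + 4 + 4 + 4 + 4 + 2 + 2 + 2 + 2 + 1 = 58.
Lower bound: ⌈58/15⌉ = 4 cabins.
A packing using 4 cabins:
  cabin 1: 13 + 2 = 15
  cabin 2: 6 + 5 + 4 = 15
  cabin 3: 5 + 4 + 4 + 2 = 15
  cabin 4: 4 + 4 + 2 + 2 + 1 = 13
This matches the lower bound, so 4 is optimal.

4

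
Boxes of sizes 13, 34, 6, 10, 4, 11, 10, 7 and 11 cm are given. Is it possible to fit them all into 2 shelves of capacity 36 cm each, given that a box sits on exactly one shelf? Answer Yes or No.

Total = 106 cm; ⌈106/36⌉ = 3.
At least 3 shelves are required, but only 2 are allowed.

No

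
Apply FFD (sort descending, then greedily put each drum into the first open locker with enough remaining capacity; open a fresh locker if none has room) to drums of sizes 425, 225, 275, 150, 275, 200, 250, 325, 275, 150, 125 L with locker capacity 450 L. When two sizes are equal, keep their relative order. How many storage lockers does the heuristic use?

7

Sorted descending: 425, 325, 275, 275, 275, 250, 225, 200, 150, 150, 125.
  425 → locker 1 (new)  [load 425/450]
  325 → locker 2 (new)  [load 325/450]
  275 → locker 3 (new)  [load 275/450]
  275 → locker 4 (new)  [load 275/450]
  275 → locker 5 (new)  [load 275/450]
  250 → locker 6 (new)  [load 250/450]
  225 → locker 7 (new)  [load 225/450]
  200 → locker 6  [load 450/450]
  150 → locker 3  [load 425/450]
  150 → locker 4  [load 425/450]
  125 → locker 2  [load 450/450]
7 storage lockers opened.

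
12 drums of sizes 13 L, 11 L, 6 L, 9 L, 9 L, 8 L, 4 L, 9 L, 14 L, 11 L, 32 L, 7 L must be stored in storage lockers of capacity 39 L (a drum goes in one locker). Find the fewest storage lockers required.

Total = 32 + 14 + 13 + 11 + 11 + 9 + 9 + 9 + 8 + 7 + 6 + 4 = 133 L.
Lower bound: ⌈133/39⌉ = 4 storage lockers.
A packing using 4 storage lockers:
  locker 1: 32 + 7 = 39
  locker 2: 14 + 13 + 11 = 38
  locker 3: 11 + 9 + 9 + 9 = 38
  locker 4: 8 + 6 + 4 = 18
This matches the lower bound, so 4 is optimal.

4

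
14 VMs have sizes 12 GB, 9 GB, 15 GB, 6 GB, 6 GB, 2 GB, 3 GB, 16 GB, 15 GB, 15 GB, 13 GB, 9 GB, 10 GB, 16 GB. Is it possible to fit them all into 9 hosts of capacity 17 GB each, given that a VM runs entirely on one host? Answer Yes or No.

No

Total = 147 GB; ⌈147/17⌉ = 9.
10 VMs each exceed half the capacity and cannot share a host, forcing at least 10 hosts.
At least 10 hosts are required, but only 9 are allowed.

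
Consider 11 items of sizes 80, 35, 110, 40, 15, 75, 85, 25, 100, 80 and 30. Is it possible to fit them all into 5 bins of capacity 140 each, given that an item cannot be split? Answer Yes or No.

No

Total = 675; ⌈675/140⌉ = 5.
6 items each exceed half the capacity and cannot share a bin, forcing at least 6 bins.
At least 6 bins are required, but only 5 are allowed.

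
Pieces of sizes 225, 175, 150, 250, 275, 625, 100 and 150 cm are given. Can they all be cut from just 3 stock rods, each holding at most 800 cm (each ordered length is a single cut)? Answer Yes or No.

A valid assignment using 3 stock rods:
  stock rod 1: 625 + 175 = 800
  stock rod 2: 275 + 250 + 225 = 750
  stock rod 3: 150 + 150 + 100 = 400
Every load is within 800 cm, so 3 stock rods suffice.

Yes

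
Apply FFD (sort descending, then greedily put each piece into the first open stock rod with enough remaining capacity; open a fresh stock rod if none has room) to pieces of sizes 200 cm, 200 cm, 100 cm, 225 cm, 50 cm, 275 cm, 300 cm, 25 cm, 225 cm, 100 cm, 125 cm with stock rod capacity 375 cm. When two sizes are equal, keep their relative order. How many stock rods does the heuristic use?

6

Sorted descending: 300, 275, 225, 225, 200, 200, 125, 100, 100, 50, 25.
  300 → stock rod 1 (new)  [load 300/375]
  275 → stock rod 2 (new)  [load 275/375]
  225 → stock rod 3 (new)  [load 225/375]
  225 → stock rod 4 (new)  [load 225/375]
  200 → stock rod 5 (new)  [load 200/375]
  200 → stock rod 6 (new)  [load 200/375]
  125 → stock rod 3  [load 350/375]
  100 → stock rod 2  [load 375/375]
  100 → stock rod 4  [load 325/375]
  50 → stock rod 1  [load 350/375]
  25 → stock rod 1  [load 375/375]
6 stock rods opened.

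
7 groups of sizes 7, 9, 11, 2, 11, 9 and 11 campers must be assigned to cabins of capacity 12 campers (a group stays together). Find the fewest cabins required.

Total = 11 + 11 + 11 + 9 + 9 + 7 + 2 = 60 campers.
Lower bound: ⌈60/12⌉ = 5 cabins.
Also, 6 groups each exceed 6 campers, and no two of those can share a cabin, so at least 6 cabins are needed.
A packing using 6 cabins:
  cabin 1: 11 = 11
  cabin 2: 11 = 11
  cabin 3: 11 = 11
  cabin 4: 9 + 2 = 11
  cabin 5: 9 = 9
  cabin 6: 7 = 7
This matches the lower bound, so 6 is optimal.

6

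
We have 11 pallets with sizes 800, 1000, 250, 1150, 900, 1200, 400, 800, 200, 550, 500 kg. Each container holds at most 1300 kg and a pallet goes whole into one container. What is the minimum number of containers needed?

7

Total = 1200 + 1150 + 1000 + 900 + 800 + 800 + 550 + 500 + 400 + 250 + 200 = 7750 kg.
Lower bound: ⌈7750/1300⌉ = 6 containers.
A packing using 7 containers:
  container 1: 1200 = 1200
  container 2: 1150 = 1150
  container 3: 1000 + 250 = 1250
  container 4: 900 + 400 = 1300
  container 5: 800 + 500 = 1300
  container 6: 800 + 200 = 1000
  container 7: 550 = 550
No arrangement into 6 containers stays within capacity, so 7 is optimal.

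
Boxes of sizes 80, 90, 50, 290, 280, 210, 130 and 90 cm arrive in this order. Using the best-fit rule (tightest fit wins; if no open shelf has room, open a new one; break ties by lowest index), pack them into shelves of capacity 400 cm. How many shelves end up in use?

4

  80 → shelf 1 (new)  [load 80/400]
  90 → shelf 1  [load 170/400]
  50 → shelf 1  [load 220/400]
  290 → shelf 2 (new)  [load 290/400]
  280 → shelf 3 (new)  [load 280/400]
  210 → shelf 4 (new)  [load 210/400]
  130 → shelf 1  [load 350/400]
  90 → shelf 2  [load 380/400]
4 shelves opened.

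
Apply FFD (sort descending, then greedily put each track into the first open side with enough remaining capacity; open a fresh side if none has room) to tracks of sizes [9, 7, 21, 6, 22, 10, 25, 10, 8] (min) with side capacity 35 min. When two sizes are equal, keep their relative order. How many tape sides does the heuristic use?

Sorted descending: 25, 22, 21, 10, 10, 9, 8, 7, 6.
  25 → side 1 (new)  [load 25/35]
  22 → side 2 (new)  [load 22/35]
  21 → side 3 (new)  [load 21/35]
  10 → side 1  [load 35/35]
  10 → side 2  [load 32/35]
  9 → side 3  [load 30/35]
  8 → side 4 (new)  [load 8/35]
  7 → side 4  [load 15/35]
  6 → side 4  [load 21/35]
4 tape sides opened.

4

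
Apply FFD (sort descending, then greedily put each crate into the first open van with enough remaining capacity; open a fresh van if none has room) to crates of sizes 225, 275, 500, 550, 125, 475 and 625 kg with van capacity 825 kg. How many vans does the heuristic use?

4

Sorted descending: 625, 550, 500, 475, 275, 225, 125.
  625 → van 1 (new)  [load 625/825]
  550 → van 2 (new)  [load 550/825]
  500 → van 3 (new)  [load 500/825]
  475 → van 4 (new)  [load 475/825]
  275 → van 2  [load 825/825]
  225 → van 3  [load 725/825]
  125 → van 1  [load 750/825]
4 vans opened.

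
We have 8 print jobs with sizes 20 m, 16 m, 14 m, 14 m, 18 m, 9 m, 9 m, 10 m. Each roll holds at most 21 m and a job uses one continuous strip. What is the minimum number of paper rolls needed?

Total = 20 + 18 + 16 + 14 + 14 + 10 + 9 + 9 = 110 m.
Lower bound: ⌈110/21⌉ = 6 paper rolls.
A packing using 7 paper rolls:
  roll 1: 20 = 20
  roll 2: 18 = 18
  roll 3: 16 = 16
  roll 4: 14 = 14
  roll 5: 14 = 14
  roll 6: 10 + 9 = 19
  roll 7: 9 = 9
No arrangement into 6 paper rolls stays within capacity, so 7 is optimal.

7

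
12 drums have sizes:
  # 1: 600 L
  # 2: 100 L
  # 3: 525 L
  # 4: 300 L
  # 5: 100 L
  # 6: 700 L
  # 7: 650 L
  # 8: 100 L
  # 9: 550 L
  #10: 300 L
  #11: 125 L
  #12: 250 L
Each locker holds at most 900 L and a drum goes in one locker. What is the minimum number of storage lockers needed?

5

Total = 700 + 650 + 600 + 550 + 525 + 300 + 300 + 250 + 125 + 100 + 100 + 100 = 4300 L.
Lower bound: ⌈4300/900⌉ = 5 storage lockers.
A packing using 5 storage lockers:
  locker 1: 700 + 125 = 825
  locker 2: 650 + 250 = 900
  locker 3: 600 + 300 = 900
  locker 4: 550 + 300 = 850
  locker 5: 525 + 100 + 100 + 100 = 825
This matches the lower bound, so 5 is optimal.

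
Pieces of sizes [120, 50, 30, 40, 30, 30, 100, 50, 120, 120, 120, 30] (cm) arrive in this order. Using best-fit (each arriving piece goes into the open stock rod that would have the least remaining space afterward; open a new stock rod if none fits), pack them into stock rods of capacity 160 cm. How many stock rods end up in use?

  120 → stock rod 1 (new)  [load 120/160]
  50 → stock rod 2 (new)  [load 50/160]
  30 → stock rod 1  [load 150/160]
  40 → stock rod 2  [load 90/160]
  30 → stock rod 2  [load 120/160]
  30 → stock rod 2  [load 150/160]
  100 → stock rod 3 (new)  [load 100/160]
  50 → stock rod 3  [load 150/160]
  120 → stock rod 4 (new)  [load 120/160]
  120 → stock rod 5 (new)  [load 120/160]
  120 → stock rod 6 (new)  [load 120/160]
  30 → stock rod 4  [load 150/160]
6 stock rods opened.

6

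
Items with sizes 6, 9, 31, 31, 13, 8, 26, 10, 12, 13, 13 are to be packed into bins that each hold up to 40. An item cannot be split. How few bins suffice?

5

Total = 31 + 31 + 26 + 13 + 13 + 13 + 12 + 10 + 9 + 8 + 6 = 172.
Lower bound: ⌈172/40⌉ = 5 bins.
A packing using 5 bins:
  bin 1: 31 + 9 = 40
  bin 2: 31 + 8 = 39
  bin 3: 26 + 13 = 39
  bin 4: 13 + 13 + 12 = 38
  bin 5: 10 + 6 = 16
This matches the lower bound, so 5 is optimal.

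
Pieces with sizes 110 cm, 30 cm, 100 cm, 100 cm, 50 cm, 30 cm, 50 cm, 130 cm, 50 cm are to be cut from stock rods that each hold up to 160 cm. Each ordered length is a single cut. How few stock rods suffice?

5

Total = 130 + 110 + 100 + 100 + 50 + 50 + 50 + 30 + 30 = 650 cm.
Lower bound: ⌈650/160⌉ = 5 stock rods.
A packing using 5 stock rods:
  stock rod 1: 130 + 30 = 160
  stock rod 2: 110 + 50 = 160
  stock rod 3: 100 + 50 = 150
  stock rod 4: 100 + 50 = 150
  stock rod 5: 30 = 30
This matches the lower bound, so 5 is optimal.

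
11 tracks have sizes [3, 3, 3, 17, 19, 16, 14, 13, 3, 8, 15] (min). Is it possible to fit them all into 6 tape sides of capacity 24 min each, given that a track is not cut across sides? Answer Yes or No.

Yes

A valid assignment using 6 tape sides:
  side 1: 19 + 3 = 22
  side 2: 17 + 3 + 3 = 23
  side 3: 16 + 8 = 24
  side 4: 15 + 3 = 18
  side 5: 14 = 14
  side 6: 13 = 13
Every load is within 24 min, so 6 tape sides suffice.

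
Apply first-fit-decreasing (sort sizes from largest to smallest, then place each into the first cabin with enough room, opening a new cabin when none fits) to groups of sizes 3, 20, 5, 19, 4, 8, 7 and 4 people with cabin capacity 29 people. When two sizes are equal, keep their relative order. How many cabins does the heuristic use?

3

Sorted descending: 20, 19, 8, 7, 5, 4, 4, 3.
  20 → cabin 1 (new)  [load 20/29]
  19 → cabin 2 (new)  [load 19/29]
  8 → cabin 1  [load 28/29]
  7 → cabin 2  [load 26/29]
  5 → cabin 3 (new)  [load 5/29]
  4 → cabin 3  [load 9/29]
  4 → cabin 3  [load 13/29]
  3 → cabin 2  [load 29/29]
3 cabins opened.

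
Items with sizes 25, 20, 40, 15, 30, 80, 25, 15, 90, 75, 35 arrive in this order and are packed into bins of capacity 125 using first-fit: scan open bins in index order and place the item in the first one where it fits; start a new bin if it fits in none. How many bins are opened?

4

  25 → bin 1 (new)  [load 25/125]
  20 → bin 1  [load 45/125]
  40 → bin 1  [load 85/125]
  15 → bin 1  [load 100/125]
  30 → bin 2 (new)  [load 30/125]
  80 → bin 2  [load 110/125]
  25 → bin 1  [load 125/125]
  15 → bin 2  [load 125/125]
  90 → bin 3 (new)  [load 90/125]
  75 → bin 4 (new)  [load 75/125]
  35 → bin 3  [load 125/125]
4 bins opened.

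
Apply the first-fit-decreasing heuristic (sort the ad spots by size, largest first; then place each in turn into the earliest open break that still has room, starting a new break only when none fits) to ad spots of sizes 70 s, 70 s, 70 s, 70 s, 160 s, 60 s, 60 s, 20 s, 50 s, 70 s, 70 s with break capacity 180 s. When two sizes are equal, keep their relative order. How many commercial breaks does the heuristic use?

Sorted descending: 160, 70, 70, 70, 70, 70, 70, 60, 60, 50, 20.
  160 → break 1 (new)  [load 160/180]
  70 → break 2 (new)  [load 70/180]
  70 → break 2  [load 140/180]
  70 → break 3 (new)  [load 70/180]
  70 → break 3  [load 140/180]
  70 → break 4 (new)  [load 70/180]
  70 → break 4  [load 140/180]
  60 → break 5 (new)  [load 60/180]
  60 → break 5  [load 120/180]
  50 → break 5  [load 170/180]
  20 → break 1  [load 180/180]
5 commercial breaks opened.

5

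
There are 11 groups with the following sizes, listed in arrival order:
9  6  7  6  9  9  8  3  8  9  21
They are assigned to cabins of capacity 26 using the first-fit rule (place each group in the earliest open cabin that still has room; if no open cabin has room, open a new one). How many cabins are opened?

4

  9 → cabin 1 (new)  [load 9/26]
  6 → cabin 1  [load 15/26]
  7 → cabin 1  [load 22/26]
  6 → cabin 2 (new)  [load 6/26]
  9 → cabin 2  [load 15/26]
  9 → cabin 2  [load 24/26]
  8 → cabin 3 (new)  [load 8/26]
  3 → cabin 1  [load 25/26]
  8 → cabin 3  [load 16/26]
  9 → cabin 3  [load 25/26]
  21 → cabin 4 (new)  [load 21/26]
4 cabins opened.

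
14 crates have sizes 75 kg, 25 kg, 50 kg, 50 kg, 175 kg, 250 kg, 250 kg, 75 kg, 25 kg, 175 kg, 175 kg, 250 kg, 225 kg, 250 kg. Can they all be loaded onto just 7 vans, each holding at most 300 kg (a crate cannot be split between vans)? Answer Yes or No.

Total = 2050 kg; ⌈2050/300⌉ = 7.
8 crates each exceed half the capacity and cannot share a van, forcing at least 8 vans.
At least 8 vans are required, but only 7 are allowed.

No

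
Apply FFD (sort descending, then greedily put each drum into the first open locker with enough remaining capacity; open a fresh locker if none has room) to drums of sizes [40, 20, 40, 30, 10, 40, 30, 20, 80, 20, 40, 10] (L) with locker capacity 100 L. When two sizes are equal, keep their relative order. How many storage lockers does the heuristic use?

4

Sorted descending: 80, 40, 40, 40, 40, 30, 30, 20, 20, 20, 10, 10.
  80 → locker 1 (new)  [load 80/100]
  40 → locker 2 (new)  [load 40/100]
  40 → locker 2  [load 80/100]
  40 → locker 3 (new)  [load 40/100]
  40 → locker 3  [load 80/100]
  30 → locker 4 (new)  [load 30/100]
  30 → locker 4  [load 60/100]
  20 → locker 1  [load 100/100]
  20 → locker 2  [load 100/100]
  20 → locker 3  [load 100/100]
  10 → locker 4  [load 70/100]
  10 → locker 4  [load 80/100]
4 storage lockers opened.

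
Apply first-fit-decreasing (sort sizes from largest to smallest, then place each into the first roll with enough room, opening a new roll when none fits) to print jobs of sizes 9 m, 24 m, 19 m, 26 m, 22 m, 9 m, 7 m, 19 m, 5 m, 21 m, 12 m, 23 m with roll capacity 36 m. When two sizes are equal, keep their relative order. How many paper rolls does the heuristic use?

Sorted descending: 26, 24, 23, 22, 21, 19, 19, 12, 9, 9, 7, 5.
  26 → roll 1 (new)  [load 26/36]
  24 → roll 2 (new)  [load 24/36]
  23 → roll 3 (new)  [load 23/36]
  22 → roll 4 (new)  [load 22/36]
  21 → roll 5 (new)  [load 21/36]
  19 → roll 6 (new)  [load 19/36]
  19 → roll 7 (new)  [load 19/36]
  12 → roll 2  [load 36/36]
  9 → roll 1  [load 35/36]
  9 → roll 3  [load 32/36]
  7 → roll 4  [load 29/36]
  5 → roll 4  [load 34/36]
7 paper rolls opened.

7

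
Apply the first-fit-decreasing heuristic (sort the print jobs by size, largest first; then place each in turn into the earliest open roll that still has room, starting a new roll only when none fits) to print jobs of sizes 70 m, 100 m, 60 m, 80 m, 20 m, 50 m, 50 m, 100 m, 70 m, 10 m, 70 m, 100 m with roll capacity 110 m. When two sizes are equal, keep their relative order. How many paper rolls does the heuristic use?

9

Sorted descending: 100, 100, 100, 80, 70, 70, 70, 60, 50, 50, 20, 10.
  100 → roll 1 (new)  [load 100/110]
  100 → roll 2 (new)  [load 100/110]
  100 → roll 3 (new)  [load 100/110]
  80 → roll 4 (new)  [load 80/110]
  70 → roll 5 (new)  [load 70/110]
  70 → roll 6 (new)  [load 70/110]
  70 → roll 7 (new)  [load 70/110]
  60 → roll 8 (new)  [load 60/110]
  50 → roll 8  [load 110/110]
  50 → roll 9 (new)  [load 50/110]
  20 → roll 4  [load 100/110]
  10 → roll 1  [load 110/110]
9 paper rolls opened.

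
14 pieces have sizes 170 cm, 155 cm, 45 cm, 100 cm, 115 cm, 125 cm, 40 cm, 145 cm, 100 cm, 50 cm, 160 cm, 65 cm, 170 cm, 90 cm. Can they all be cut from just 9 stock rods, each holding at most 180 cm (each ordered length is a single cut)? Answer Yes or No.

Total = 1530 cm; ⌈1530/180⌉ = 9.
The bound of 9 does not rule out 9, but exhaustive search shows no assignment into 9 stock rods of capacity 180 cm exists — the minimum is 10.

No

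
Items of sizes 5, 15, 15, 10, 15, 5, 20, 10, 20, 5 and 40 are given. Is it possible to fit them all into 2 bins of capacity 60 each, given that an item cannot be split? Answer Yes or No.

No

Total = 160; ⌈160/60⌉ = 3.
At least 3 bins are required, but only 2 are allowed.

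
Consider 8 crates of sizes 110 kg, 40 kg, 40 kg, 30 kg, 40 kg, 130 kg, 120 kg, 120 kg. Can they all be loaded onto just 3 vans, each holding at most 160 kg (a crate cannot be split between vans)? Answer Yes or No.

Total = 630 kg; ⌈630/160⌉ = 4.
At least 4 vans are required, but only 3 are allowed.

No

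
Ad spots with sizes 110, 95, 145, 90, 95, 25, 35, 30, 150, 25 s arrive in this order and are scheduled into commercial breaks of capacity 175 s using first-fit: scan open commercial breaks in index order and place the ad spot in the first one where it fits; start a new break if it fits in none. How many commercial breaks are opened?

6

  110 → break 1 (new)  [load 110/175]
  95 → break 2 (new)  [load 95/175]
  145 → break 3 (new)  [load 145/175]
  90 → break 4 (new)  [load 90/175]
  95 → break 5 (new)  [load 95/175]
  25 → break 1  [load 135/175]
  35 → break 1  [load 170/175]
  30 → break 2  [load 125/175]
  150 → break 6 (new)  [load 150/175]
  25 → break 2  [load 150/175]
6 commercial breaks opened.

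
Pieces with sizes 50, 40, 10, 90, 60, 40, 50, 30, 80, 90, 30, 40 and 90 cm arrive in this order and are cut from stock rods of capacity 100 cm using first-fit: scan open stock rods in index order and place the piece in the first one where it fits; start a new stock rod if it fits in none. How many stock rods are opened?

  50 → stock rod 1 (new)  [load 50/100]
  40 → stock rod 1  [load 90/100]
  10 → stock rod 1  [load 100/100]
  90 → stock rod 2 (new)  [load 90/100]
  60 → stock rod 3 (new)  [load 60/100]
  40 → stock rod 3  [load 100/100]
  50 → stock rod 4 (new)  [load 50/100]
  30 → stock rod 4  [load 80/100]
  80 → stock rod 5 (new)  [load 80/100]
  90 → stock rod 6 (new)  [load 90/100]
  30 → stock rod 7 (new)  [load 30/100]
  40 → stock rod 7  [load 70/100]
  90 → stock rod 8 (new)  [load 90/100]
8 stock rods opened.

8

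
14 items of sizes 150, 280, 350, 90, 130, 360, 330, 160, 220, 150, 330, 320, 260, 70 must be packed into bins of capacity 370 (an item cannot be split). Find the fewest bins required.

Total = 360 + 350 + 330 + 330 + 320 + 280 + 260 + 220 + 160 + 150 + 150 + 130 + 90 + 70 = 3200.
Lower bound: ⌈3200/370⌉ = 9 bins.
A packing using 10 bins:
  bin 1: 360 = 360
  bin 2: 350 = 350
  bin 3: 330 = 330
  bin 4: 330 = 330
  bin 5: 320 = 320
  bin 6: 280 + 90 = 370
  bin 7: 260 + 70 = 330
  bin 8: 220 + 150 = 370
  bin 9: 160 + 150 = 310
  bin 10: 130 = 130
No arrangement into 9 bins stays within capacity, so 10 is optimal.

10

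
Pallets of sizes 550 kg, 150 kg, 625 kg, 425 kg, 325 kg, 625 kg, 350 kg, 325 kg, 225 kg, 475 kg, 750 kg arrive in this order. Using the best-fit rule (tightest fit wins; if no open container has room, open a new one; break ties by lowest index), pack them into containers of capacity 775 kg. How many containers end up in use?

7

  550 → container 1 (new)  [load 550/775]
  150 → container 1  [load 700/775]
  625 → container 2 (new)  [load 625/775]
  425 → container 3 (new)  [load 425/775]
  325 → container 3  [load 750/775]
  625 → container 4 (new)  [load 625/775]
  350 → container 5 (new)  [load 350/775]
  325 → container 5  [load 675/775]
  225 → container 6 (new)  [load 225/775]
  475 → container 6  [load 700/775]
  750 → container 7 (new)  [load 750/775]
7 containers opened.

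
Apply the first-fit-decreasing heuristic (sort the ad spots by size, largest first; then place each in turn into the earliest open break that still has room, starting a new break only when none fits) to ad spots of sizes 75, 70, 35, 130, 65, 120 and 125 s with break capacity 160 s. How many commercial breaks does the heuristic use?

Sorted descending: 130, 125, 120, 75, 70, 65, 35.
  130 → break 1 (new)  [load 130/160]
  125 → break 2 (new)  [load 125/160]
  120 → break 3 (new)  [load 120/160]
  75 → break 4 (new)  [load 75/160]
  70 → break 4  [load 145/160]
  65 → break 5 (new)  [load 65/160]
  35 → break 2  [load 160/160]
5 commercial breaks opened.

5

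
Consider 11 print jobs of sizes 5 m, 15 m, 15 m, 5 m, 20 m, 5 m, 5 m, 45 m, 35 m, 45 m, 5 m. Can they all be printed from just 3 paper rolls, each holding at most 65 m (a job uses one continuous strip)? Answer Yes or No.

No

Total = 200 m; ⌈200/65⌉ = 4.
At least 4 paper rolls are required, but only 3 are allowed.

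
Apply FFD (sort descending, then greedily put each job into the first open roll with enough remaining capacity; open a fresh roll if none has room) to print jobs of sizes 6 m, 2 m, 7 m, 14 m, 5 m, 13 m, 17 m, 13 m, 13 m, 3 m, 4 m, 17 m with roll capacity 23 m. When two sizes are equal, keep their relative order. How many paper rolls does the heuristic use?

6

Sorted descending: 17, 17, 14, 13, 13, 13, 7, 6, 5, 4, 3, 2.
  17 → roll 1 (new)  [load 17/23]
  17 → roll 2 (new)  [load 17/23]
  14 → roll 3 (new)  [load 14/23]
  13 → roll 4 (new)  [load 13/23]
  13 → roll 5 (new)  [load 13/23]
  13 → roll 6 (new)  [load 13/23]
  7 → roll 3  [load 21/23]
  6 → roll 1  [load 23/23]
  5 → roll 2  [load 22/23]
  4 → roll 4  [load 17/23]
  3 → roll 4  [load 20/23]
  2 → roll 3  [load 23/23]
6 paper rolls opened.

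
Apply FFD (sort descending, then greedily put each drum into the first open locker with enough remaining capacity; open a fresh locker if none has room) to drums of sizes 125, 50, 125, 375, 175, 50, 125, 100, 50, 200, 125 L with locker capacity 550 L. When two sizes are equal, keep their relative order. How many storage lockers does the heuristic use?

Sorted descending: 375, 200, 175, 125, 125, 125, 125, 100, 50, 50, 50.
  375 → locker 1 (new)  [load 375/550]
  200 → locker 2 (new)  [load 200/550]
  175 → locker 1  [load 550/550]
  125 → locker 2  [load 325/550]
  125 → locker 2  [load 450/550]
  125 → locker 3 (new)  [load 125/550]
  125 → locker 3  [load 250/550]
  100 → locker 2  [load 550/550]
  50 → locker 3  [load 300/550]
  50 → locker 3  [load 350/550]
  50 → locker 3  [load 400/550]
3 storage lockers opened.

3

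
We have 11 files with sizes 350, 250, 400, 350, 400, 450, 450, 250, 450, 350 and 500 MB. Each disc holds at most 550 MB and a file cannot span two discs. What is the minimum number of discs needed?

Total = 500 + 450 + 450 + 450 + 400 + 400 + 350 + 350 + 350 + 250 + 250 = 4200 MB.
Lower bound: ⌈4200/550⌉ = 8 discs.
Also, 9 files each exceed 275 MB, and no two of those can share a disc, so at least 9 discs are needed.
A packing using 10 discs:
  disc 1: 500 = 500
  disc 2: 450 = 450
  disc 3: 450 = 450
  disc 4: 450 = 450
  disc 5: 400 = 400
  disc 6: 400 = 400
  disc 7: 350 = 350
  disc 8: 350 = 350
  disc 9: 350 = 350
  disc 10: 250 + 250 = 500
No arrangement into 9 discs stays within capacity, so 10 is optimal.

10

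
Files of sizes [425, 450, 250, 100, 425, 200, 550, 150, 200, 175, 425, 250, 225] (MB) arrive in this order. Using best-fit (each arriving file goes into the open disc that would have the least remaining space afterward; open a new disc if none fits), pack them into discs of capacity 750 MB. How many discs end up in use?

  425 → disc 1 (new)  [load 425/750]
  450 → disc 2 (new)  [load 450/750]
  250 → disc 2  [load 700/750]
  100 → disc 1  [load 525/750]
  425 → disc 3 (new)  [load 425/750]
  200 → disc 1  [load 725/750]
  550 → disc 4 (new)  [load 550/750]
  150 → disc 4  [load 700/750]
  200 → disc 3  [load 625/750]
  175 → disc 5 (new)  [load 175/750]
  425 → disc 5  [load 600/750]
  250 → disc 6 (new)  [load 250/750]
  225 → disc 6  [load 475/750]
6 discs opened.

6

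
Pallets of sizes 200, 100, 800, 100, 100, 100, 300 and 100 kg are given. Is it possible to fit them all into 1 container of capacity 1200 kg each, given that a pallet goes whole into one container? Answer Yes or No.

Total = 1800 kg; ⌈1800/1200⌉ = 2.
At least 2 containers are required, but only 1 is allowed.

No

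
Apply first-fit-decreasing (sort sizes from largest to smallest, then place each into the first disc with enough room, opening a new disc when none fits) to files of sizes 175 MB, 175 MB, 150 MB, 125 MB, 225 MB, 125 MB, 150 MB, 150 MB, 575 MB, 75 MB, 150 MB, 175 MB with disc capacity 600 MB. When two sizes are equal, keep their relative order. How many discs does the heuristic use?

4

Sorted descending: 575, 225, 175, 175, 175, 150, 150, 150, 150, 125, 125, 75.
  575 → disc 1 (new)  [load 575/600]
  225 → disc 2 (new)  [load 225/600]
  175 → disc 2  [load 400/600]
  175 → disc 2  [load 575/600]
  175 → disc 3 (new)  [load 175/600]
  150 → disc 3  [load 325/600]
  150 → disc 3  [load 475/600]
  150 → disc 4 (new)  [load 150/600]
  150 → disc 4  [load 300/600]
  125 → disc 3  [load 600/600]
  125 → disc 4  [load 425/600]
  75 → disc 4  [load 500/600]
4 discs opened.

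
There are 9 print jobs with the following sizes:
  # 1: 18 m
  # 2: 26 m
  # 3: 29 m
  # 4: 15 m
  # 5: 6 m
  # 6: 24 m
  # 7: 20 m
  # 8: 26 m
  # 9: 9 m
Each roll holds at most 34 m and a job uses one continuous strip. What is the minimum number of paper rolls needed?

6

Total = 29 + 26 + 26 + 24 + 20 + 18 + 15 + 9 + 6 = 173 m.
Lower bound: ⌈173/34⌉ = 6 paper rolls.
A packing using 6 paper rolls:
  roll 1: 29 = 29
  roll 2: 26 + 6 = 32
  roll 3: 26 = 26
  roll 4: 24 + 9 = 33
  roll 5: 20 = 20
  roll 6: 18 + 15 = 33
This matches the lower bound, so 6 is optimal.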